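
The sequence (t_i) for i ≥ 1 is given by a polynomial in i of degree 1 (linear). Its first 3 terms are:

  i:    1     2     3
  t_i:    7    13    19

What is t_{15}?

91

1st diffs: 6, 6 (constant).
So t_i = 6i + 1.
Evaluating at i = 15 gives t_{15} = 91.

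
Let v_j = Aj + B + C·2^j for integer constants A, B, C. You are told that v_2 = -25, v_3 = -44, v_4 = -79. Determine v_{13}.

-32810

Write the equations: 2A + B + 4C = -25; 3A + B + 8C = -44; 4A + B + 16C = -79.
Subtracting the first from the second: A + 4C = -19.
Subtracting the second from the third: A + 8C = -35.
Solving: C = -4, A = -3, then B = -3.
So v_j = -3·j + (-3) + (-4)·2^j; at j=13 this is -32810.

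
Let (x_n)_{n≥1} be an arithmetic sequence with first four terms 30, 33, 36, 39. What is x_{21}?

Common difference d = 3.
x_n = 30 + (n - 1)·3.
x_{21} = 30 + 20·3 = 90.

90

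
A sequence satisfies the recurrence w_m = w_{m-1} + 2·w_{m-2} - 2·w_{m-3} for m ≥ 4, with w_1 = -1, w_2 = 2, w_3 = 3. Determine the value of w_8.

Compute successive terms:
w_4 = 9;  w_5 = 11;  w_6 = 23;  w_7 = 27;  w_8 = 51.

51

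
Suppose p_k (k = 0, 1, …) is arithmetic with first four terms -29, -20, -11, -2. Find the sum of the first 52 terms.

Common difference d = 9.
p_k = -29 + (k - 0)·9.
p_{51} = 430; S = 52·(-29 + 430)/2 = 10426.

10426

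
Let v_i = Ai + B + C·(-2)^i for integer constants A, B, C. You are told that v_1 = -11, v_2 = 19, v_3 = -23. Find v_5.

At i = 1, 2, 3: A + B - 2C = -11; 2A + B + 4C = 19; 3A + B - 8C = -23.
Subtracting the first from the second: A + 6C = 30.
Subtracting the second from the third: A - 12C = -42.
Solving: C = 4, A = 6, then B = -9.
Hence v_5 = 6·5 + (-9) + 4·(-32) = -107.

-107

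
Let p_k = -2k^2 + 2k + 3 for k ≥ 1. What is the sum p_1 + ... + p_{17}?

-3213

Over k = 1..17: Σk = 153, Σk² = 1785.
Total = (-2)·1785 + (2)·153 + (3)·17 = -3213.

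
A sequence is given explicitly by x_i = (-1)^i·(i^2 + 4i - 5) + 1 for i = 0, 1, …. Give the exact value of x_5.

-39

(-1)^5 = -1; i^2 + 4i - 5 at i=5 is 40; so x_5 = -39.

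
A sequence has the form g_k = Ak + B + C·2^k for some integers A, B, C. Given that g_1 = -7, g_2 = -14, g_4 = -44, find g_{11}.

-4129

The three given values yield: A + B + 2C = -7; 2A + B + 4C = -14; 4A + B + 16C = -44.
Subtracting the first from the second: A + 2C = -7.
Subtracting the second from the third: 2A + 12C = -30.
Solving: C = -2, A = -3, then B = 0.
So g_k = -3·k + 0 + (-2)·2^k; at k=11 this is -4129.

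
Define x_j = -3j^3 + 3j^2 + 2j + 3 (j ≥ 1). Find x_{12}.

x_{12} = -3·12^3 + 3·12^2 + 2·12 + 3 = -4725.

-4725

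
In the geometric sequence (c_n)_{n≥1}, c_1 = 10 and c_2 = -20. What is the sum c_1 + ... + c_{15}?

109230

Common ratio r = -2.
c_n = 10·(-2)^(n-1).
S = 10·((-2)^15 - 1)/(-2 - 1) = 10·(-32768 - 1)/(-3) = 109230.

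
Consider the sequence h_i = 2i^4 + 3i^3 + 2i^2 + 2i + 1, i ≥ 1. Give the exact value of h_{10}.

23221

h_{10} = 2·10^4 + 3·10^3 + 2·10^2 + 2·10 + 1 = 23221.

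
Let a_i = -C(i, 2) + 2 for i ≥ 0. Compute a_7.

-19

C(7, 2) = 21, so a_7 = -19.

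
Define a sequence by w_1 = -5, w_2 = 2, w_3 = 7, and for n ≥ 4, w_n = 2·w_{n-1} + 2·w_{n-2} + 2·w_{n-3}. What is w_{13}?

Applying the relation repeatedly:
w_4 = 8; w_5 = 34; w_6 = 98; w_7 = 280; w_8 = 824; w_9 = 2404; w_{10} = 7016; w_{11} = 20488; w_{12} = 59816; w_{13} = 174640.

174640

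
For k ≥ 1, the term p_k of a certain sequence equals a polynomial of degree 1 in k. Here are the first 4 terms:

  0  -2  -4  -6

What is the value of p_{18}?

-34

1st diffs: -2, -2, -2 (constant).
So p_k = -2k + 2.
Evaluating at k = 18 gives p_{18} = -34.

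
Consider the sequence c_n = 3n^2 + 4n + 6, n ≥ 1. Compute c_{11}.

c_{11} = 3·11^2 + 4·11 + 6 = 413.

413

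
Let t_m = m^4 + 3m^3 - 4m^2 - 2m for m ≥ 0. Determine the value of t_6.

1788

t_6 = 1·6^4 + 3·6^3 - 4·6^2 - 2·6 = 1788.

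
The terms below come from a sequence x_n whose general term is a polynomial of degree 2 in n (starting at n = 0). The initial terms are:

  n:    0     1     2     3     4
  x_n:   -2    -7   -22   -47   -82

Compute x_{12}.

-722

1st diffs: -5, -15, -25, -35.
2nd diffs: -10, -10, -10 (constant).
So x_n = -5n^2 - 2.
Evaluating at n = 12 gives x_{12} = -722.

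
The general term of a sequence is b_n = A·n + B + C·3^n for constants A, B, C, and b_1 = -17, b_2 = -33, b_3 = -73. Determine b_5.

-513

The three given values yield: A + B + 3C = -17; 2A + B + 9C = -33; 3A + B + 27C = -73.
Subtracting the first from the second: A + 6C = -16.
Subtracting the second from the third: A + 18C = -40.
Solving: C = -2, A = -4, then B = -7.
So b_n = -4·n + (-7) + (-2)·3^n; at n=5 this is -513.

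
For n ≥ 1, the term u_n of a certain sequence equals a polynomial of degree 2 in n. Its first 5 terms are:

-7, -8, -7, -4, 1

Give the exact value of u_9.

1st diffs: -1, 1, 3, 5.
2nd diffs: 2, 2, 2 (constant).
So u_n = n^2 - 4n - 4.
Evaluating at n = 9 gives u_9 = 41.

41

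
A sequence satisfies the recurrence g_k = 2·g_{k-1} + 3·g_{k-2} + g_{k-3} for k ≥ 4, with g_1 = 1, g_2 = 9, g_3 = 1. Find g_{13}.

611731

Iterate the recurrence:
g_4 = 30;  g_5 = 72;  g_6 = 235;  g_7 = 716;  g_8 = 2209;  g_9 = 6801;  g_{10} = 20945;  g_{11} = 64502;  g_{12} = 198640;  g_{13} = 611731.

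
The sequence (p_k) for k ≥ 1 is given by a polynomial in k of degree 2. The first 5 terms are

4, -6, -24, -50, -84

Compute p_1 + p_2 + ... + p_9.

1st diffs: -10, -18, -26, -34.
2nd diffs: -8, -8, -8 (constant).
So p_k = -4k^2 + 2k + 6.
Continuing: -126, -176, -234, -300.
Summing k = 1..9 (9 terms) gives -996.

-996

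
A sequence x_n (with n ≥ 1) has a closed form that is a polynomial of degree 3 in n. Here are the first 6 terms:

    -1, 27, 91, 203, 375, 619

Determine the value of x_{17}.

1st diffs: 28, 64, 112, 172, 244.
2nd diffs: 36, 48, 60, 72.
3rd diffs: 12, 12, 12 (constant).
Newton forward-difference form: x_n = -1 + 28·C(n-1,1) + 36·C(n-1,2) + 12·C(n-1,3).
At n = 17: n-1 = 16, so x_{17} = -1 + 448 + 4320 + 6720 = 11487.

11487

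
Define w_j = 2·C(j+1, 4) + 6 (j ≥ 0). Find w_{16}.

C(17, 4) = 2380, so w_{16} = 4766.

4766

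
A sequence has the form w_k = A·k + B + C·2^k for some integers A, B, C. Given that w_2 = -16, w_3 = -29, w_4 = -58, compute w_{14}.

Plug in k = 2, 3, 4: 2A + B + 4C = -16; 3A + B + 8C = -29; 4A + B + 16C = -58.
Subtracting the first from the second: A + 4C = -13.
Subtracting the second from the third: A + 8C = -29.
Solving: C = -4, A = 3, then B = -6.
Therefore w_{14} = 42 + (-6) + (-4)·16384 = -65500.

-65500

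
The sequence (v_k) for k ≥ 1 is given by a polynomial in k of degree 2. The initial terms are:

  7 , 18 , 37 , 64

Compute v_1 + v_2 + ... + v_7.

560

1st diffs: 11, 19, 27.
2nd diffs: 8, 8 (constant).
Newton forward-difference form: v_k = 7 + 11·C(k-1,1) + 8·C(k-1,2).
Continuing: 99, 142, 193.
Summing k = 1..7 (7 terms) gives 560.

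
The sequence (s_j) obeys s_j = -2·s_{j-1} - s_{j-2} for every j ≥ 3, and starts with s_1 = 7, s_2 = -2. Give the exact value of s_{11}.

Step forward from the initial values:
s_3 = -3;  s_4 = 8;  s_5 = -13;  s_6 = 18;  s_7 = -23;  s_8 = 28;  s_9 = -33;  s_{10} = 38;  s_{11} = -43.
(Characteristic roots are -1 and -1.)

-43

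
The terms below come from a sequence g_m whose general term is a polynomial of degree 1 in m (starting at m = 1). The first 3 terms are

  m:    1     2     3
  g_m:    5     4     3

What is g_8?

-2

1st diffs: -1, -1 (constant).
So g_m = -m + 6.
Evaluating at m = 8 gives g_8 = -2.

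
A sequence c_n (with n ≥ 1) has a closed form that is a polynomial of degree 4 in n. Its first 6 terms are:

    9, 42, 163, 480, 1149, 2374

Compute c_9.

12145

1st diffs: 33, 121, 317, 669, 1225.
2nd diffs: 88, 196, 352, 556.
3rd diffs: 108, 156, 204.
4th diffs: 48, 48 (constant).
Newton forward-difference form: c_n = 9 + 33·C(n-1,1) + 88·C(n-1,2) + 108·C(n-1,3) + 48·C(n-1,4).
At n = 9: n-1 = 8, so c_9 = 9 + 264 + 2464 + 6048 + 3360 = 12145.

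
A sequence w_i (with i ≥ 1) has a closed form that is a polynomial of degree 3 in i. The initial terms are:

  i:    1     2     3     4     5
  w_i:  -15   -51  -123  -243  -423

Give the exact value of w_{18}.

-13683

1st diffs: -36, -72, -120, -180.
2nd diffs: -36, -48, -60.
3rd diffs: -12, -12 (constant).
Newton forward-difference form: w_i = -15 + (-36)·C(i-1,1) + (-36)·C(i-1,2) + (-12)·C(i-1,3).
At i = 18: i-1 = 17, so w_{18} = -15 - 612 - 4896 - 8160 = -13683.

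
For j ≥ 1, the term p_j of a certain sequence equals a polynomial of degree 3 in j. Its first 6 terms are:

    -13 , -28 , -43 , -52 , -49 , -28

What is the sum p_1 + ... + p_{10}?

455

1st diffs: -15, -15, -9, 3, 21.
2nd diffs: 0, 6, 12, 18.
3rd diffs: 6, 6, 6 (constant).
So p_j = j^3 - 6j^2 - 4j - 4.
Continuing: 17, 92, 203, 356.
Summing j = 1..10 (10 terms) gives 455.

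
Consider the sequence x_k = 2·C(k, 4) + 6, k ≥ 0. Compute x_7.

76

C(7, 4) = 35, so x_7 = 76.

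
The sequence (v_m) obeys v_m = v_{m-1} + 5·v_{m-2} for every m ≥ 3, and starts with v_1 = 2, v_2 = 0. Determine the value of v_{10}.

7810

Iterate the recurrence:
v_3 = 10, v_4 = 10, v_5 = 60, v_6 = 110, v_7 = 410, v_8 = 960, v_9 = 3010, v_{10} = 7810.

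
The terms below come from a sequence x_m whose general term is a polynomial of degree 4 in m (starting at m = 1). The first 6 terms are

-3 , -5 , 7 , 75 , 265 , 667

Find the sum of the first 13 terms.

64727

1st diffs: -2, 12, 68, 190, 402.
2nd diffs: 14, 56, 122, 212.
3rd diffs: 42, 66, 90.
4th diffs: 24, 24 (constant).
So x_m = m^4 - 3m^3 + 4m - 5.
Continuing: …, 1395, 2587, 4405, 7035, …, x_{13} = 22017.
Summing m = 1..13 (13 terms) gives 64727.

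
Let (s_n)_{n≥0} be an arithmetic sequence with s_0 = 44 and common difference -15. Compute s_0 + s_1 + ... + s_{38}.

s_n = 44 + (n - 0)·(-15).
s_{38} = -526; S = 39·(44 + (-526))/2 = -9399.

-9399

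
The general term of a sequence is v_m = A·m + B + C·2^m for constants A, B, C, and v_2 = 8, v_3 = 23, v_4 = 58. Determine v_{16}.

327598

The three given values yield: 2A + B + 4C = 8; 3A + B + 8C = 23; 4A + B + 16C = 58.
Subtracting the first from the second: A + 4C = 15.
Subtracting the second from the third: A + 8C = 35.
Solving: C = 5, A = -5, then B = -2.
Hence v_{16} = -5·16 + (-2) + 5·65536 = 327598.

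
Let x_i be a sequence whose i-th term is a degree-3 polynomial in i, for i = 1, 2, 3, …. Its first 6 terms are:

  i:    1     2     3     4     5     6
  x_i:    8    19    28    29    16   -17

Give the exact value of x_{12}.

-971

1st diffs: 11, 9, 1, -13, -33.
2nd diffs: -2, -8, -14, -20.
3rd diffs: -6, -6, -6 (constant).
So x_i = -i^3 + 5i^2 + 3i + 1.
Evaluating at i = 12 gives x_{12} = -971.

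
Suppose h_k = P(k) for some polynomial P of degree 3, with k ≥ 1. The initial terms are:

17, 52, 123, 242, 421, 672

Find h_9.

1977

1st diffs: 35, 71, 119, 179, 251.
2nd diffs: 36, 48, 60, 72.
3rd diffs: 12, 12, 12 (constant).
So h_k = 2k^3 + 6k^2 + 3k + 6.
Evaluating at k = 9 gives h_9 = 1977.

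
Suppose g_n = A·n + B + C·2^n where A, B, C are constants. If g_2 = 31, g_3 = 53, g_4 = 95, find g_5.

At n = 2, 3, 4: 2A + B + 4C = 31; 3A + B + 8C = 53; 4A + B + 16C = 95.
Subtracting the first from the second: A + 4C = 22.
Subtracting the second from the third: A + 8C = 42.
Solving: C = 5, A = 2, then B = 7.
So g_n = 2·n + 7 + 5·2^n; at n=5 this is 177.

177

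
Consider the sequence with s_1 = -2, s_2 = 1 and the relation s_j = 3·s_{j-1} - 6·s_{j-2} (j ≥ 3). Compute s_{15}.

Applying the relation repeatedly:
s_3 = 15; s_4 = 39; s_5 = 27; …; s_{12} = 8991; s_{13} = -91125; s_{14} = -327321; s_{15} = -435213.

-435213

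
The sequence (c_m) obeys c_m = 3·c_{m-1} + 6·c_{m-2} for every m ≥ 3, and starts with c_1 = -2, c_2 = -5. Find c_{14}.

Step forward from the initial values:
c_3 = -27;  c_4 = -111;  c_5 = -495;  …;  c_{11} = -3442095;  c_{12} = -15049719;  c_{13} = -65801727;  c_{14} = -287703495.

-287703495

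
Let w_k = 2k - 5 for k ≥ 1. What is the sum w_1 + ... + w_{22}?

396

Over k = 1..22: Σk = 253.
Total = (2)·253 + (-5)·22 = 396.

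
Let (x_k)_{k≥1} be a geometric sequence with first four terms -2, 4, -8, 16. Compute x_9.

-512

Common ratio r = -2.
x_k = (-2)·(-2)^(k-1).
x_9 = (-2)·(-2)^8 = -512.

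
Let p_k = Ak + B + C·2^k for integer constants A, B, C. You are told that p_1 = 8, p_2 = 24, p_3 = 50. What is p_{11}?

10298

Write the equations: A + B + 2C = 8; 2A + B + 4C = 24; 3A + B + 8C = 50.
Subtracting the first from the second: A + 2C = 16.
Subtracting the second from the third: A + 4C = 26.
Solving: C = 5, A = 6, then B = -8.
Therefore p_{11} = 66 + (-8) + 5·2048 = 10298.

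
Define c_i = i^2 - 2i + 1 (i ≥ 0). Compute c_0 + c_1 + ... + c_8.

Over i = 0..8: Σi = 36, Σi² = 204.
Total = (1)·204 + (-2)·36 + (1)·9 = 141.

141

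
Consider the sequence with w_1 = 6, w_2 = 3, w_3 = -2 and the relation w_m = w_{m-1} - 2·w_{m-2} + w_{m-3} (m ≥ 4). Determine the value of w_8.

Iterate the recurrence:
w_4 = -2;  w_5 = 5;  w_6 = 7;  w_7 = -5;  w_8 = -14.

-14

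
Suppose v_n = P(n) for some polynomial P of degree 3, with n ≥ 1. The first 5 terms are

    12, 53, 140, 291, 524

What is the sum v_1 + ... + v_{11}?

1st diffs: 41, 87, 151, 233.
2nd diffs: 46, 64, 82.
3rd diffs: 18, 18 (constant).
So v_n = 3n^3 + 5n^2 + 5n - 1.
Continuing: …, 857, 1308, 1895, 2636, …, v_{11} = 4652.
Summing n = 1..11 (11 terms) gives 15917.

15917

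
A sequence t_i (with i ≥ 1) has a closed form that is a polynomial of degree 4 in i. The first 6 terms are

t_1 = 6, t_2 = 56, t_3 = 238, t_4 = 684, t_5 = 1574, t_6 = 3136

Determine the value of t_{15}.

1st diffs: 50, 182, 446, 890, 1562.
2nd diffs: 132, 264, 444, 672.
3rd diffs: 132, 180, 228.
4th diffs: 48, 48 (constant).
So t_i = 2i^4 + 2i^3 + 4i^2 - 6i + 4.
Evaluating at i = 15 gives t_{15} = 108814.

108814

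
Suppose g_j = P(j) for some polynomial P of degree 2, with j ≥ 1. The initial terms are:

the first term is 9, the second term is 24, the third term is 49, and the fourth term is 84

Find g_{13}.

849

1st diffs: 15, 25, 35.
2nd diffs: 10, 10 (constant).
Newton forward-difference form: g_j = 9 + 15·C(j-1,1) + 10·C(j-1,2).
At j = 13: j-1 = 12, so g_{13} = 9 + 180 + 660 = 849.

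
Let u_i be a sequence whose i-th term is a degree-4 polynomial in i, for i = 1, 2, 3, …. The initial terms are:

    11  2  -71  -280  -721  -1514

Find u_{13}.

-32041

1st diffs: -9, -73, -209, -441, -793.
2nd diffs: -64, -136, -232, -352.
3rd diffs: -72, -96, -120.
4th diffs: -24, -24 (constant).
So u_i = -i^4 - 2i^3 + 5i^2 + 5i + 4.
Evaluating at i = 13 gives u_{13} = -32041.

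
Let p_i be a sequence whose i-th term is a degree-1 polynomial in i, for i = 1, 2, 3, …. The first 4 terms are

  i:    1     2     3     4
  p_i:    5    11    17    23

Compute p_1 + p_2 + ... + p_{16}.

1st diffs: 6, 6, 6 (constant).
So p_i = 6i - 1.
Continuing: …, 29, 35, 41, 47, …, p_{16} = 95.
Summing i = 1..16 (16 terms) gives 800.

800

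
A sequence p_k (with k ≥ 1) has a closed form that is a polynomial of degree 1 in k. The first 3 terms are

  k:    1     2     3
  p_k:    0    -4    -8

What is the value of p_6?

-20

1st diffs: -4, -4 (constant).
So p_k = -4k + 4.
Evaluating at k = 6 gives p_6 = -20.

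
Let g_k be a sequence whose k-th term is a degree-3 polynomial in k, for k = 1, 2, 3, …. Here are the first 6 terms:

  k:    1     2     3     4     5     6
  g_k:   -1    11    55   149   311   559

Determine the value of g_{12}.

1st diffs: 12, 44, 94, 162, 248.
2nd diffs: 32, 50, 68, 86.
3rd diffs: 18, 18, 18 (constant).
Newton forward-difference form: g_k = -1 + 12·C(k-1,1) + 32·C(k-1,2) + 18·C(k-1,3).
At k = 12: k-1 = 11, so g_{12} = -1 + 132 + 1760 + 2970 = 4861.

4861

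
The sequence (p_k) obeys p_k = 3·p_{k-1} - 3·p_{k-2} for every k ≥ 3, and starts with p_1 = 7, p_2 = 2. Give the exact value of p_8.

Iterate the recurrence:
p_3 = -15; p_4 = -51; p_5 = -108; p_6 = -171; p_7 = -189; p_8 = -54.

-54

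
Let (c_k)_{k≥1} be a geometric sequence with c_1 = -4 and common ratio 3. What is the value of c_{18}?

c_k = (-4)·3^(k-1).
c_{18} = (-4)·3^17 = -516560652.

-516560652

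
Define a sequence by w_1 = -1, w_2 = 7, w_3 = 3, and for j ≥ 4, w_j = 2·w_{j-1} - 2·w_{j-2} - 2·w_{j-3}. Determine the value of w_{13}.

-4912

Applying the relation repeatedly:
w_4 = -6; w_5 = -32; w_6 = -58; w_7 = -40; w_8 = 100; w_9 = 396; w_{10} = 672; w_{11} = 352; w_{12} = -1432; w_{13} = -4912.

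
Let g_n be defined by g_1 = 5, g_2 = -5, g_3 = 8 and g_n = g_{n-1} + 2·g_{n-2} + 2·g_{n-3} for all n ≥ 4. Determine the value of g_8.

Compute successive terms:
g_4 = 8, g_5 = 14, g_6 = 46, g_7 = 90, g_8 = 210.

210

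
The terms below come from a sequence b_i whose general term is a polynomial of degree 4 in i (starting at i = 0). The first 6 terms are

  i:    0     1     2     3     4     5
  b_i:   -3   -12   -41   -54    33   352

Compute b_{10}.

13407

1st diffs: -9, -29, -13, 87, 319.
2nd diffs: -20, 16, 100, 232.
3rd diffs: 36, 84, 132.
4th diffs: 48, 48 (constant).
So b_i = 2i^4 - 6i^3 - 6i^2 + i - 3.
Evaluating at i = 10 gives b_{10} = 13407.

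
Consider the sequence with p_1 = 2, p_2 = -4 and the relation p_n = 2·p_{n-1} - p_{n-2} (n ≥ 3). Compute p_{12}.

-64

Compute successive terms:
p_3 = -10; p_4 = -16; p_5 = -22; p_6 = -28; p_7 = -34; p_8 = -40; p_9 = -46; p_{10} = -52; p_{11} = -58; p_{12} = -64.
(Characteristic roots are 1 and 1.)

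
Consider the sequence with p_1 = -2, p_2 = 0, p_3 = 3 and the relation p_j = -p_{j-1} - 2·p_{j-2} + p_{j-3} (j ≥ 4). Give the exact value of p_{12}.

245

Step forward from the initial values:
p_4 = -5, p_5 = -1, p_6 = 14, p_7 = -17, p_8 = -12, p_9 = 60, p_{10} = -53, p_{11} = -79, p_{12} = 245.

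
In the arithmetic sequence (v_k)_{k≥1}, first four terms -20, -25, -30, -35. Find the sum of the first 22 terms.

-1595

Common difference d = -5.
v_k = -20 + (k - 1)·(-5).
v_{22} = -125; S = 22·(-20 + (-125))/2 = -1595.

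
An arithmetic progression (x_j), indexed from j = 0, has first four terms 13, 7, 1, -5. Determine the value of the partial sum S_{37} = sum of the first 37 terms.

-3515

Common difference d = -6.
x_j = 13 + (j - 0)·(-6).
x_{36} = -203; S = 37·(13 + (-203))/2 = -3515.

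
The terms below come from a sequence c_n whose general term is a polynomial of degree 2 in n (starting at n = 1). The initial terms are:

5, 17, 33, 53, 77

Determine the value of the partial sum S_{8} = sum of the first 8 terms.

600

1st diffs: 12, 16, 20, 24.
2nd diffs: 4, 4, 4 (constant).
So c_n = 2n^2 + 6n - 3.
Continuing: 105, 137, 173.
Summing n = 1..8 (8 terms) gives 600.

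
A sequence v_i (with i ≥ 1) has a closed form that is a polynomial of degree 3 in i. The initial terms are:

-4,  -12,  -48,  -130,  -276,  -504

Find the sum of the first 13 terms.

1st diffs: -8, -36, -82, -146, -228.
2nd diffs: -28, -46, -64, -82.
3rd diffs: -18, -18, -18 (constant).
So v_i = -3i^3 + 4i^2 + i - 6.
Continuing: …, -832, -1278, -1860, -2596, …, v_{13} = -5908.
Summing i = 1..13 (13 terms) gives -21554.

-21554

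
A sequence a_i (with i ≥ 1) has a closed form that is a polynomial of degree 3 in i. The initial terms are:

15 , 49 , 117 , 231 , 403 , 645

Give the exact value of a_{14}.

1st diffs: 34, 68, 114, 172, 242.
2nd diffs: 34, 46, 58, 70.
3rd diffs: 12, 12, 12 (constant).
So a_i = 2i^3 + 5i^2 + 5i + 3.
Evaluating at i = 14 gives a_{14} = 6541.

6541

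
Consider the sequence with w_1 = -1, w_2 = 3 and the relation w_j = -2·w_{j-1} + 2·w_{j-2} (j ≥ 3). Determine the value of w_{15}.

-1390592

Iterate the recurrence:
w_3 = -8; w_4 = 22; w_5 = -60; …; w_{12} = 68192; w_{13} = -186304; w_{14} = 508992; w_{15} = -1390592.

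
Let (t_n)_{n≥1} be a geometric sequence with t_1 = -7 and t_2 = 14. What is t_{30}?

3758096384

Common ratio r = -2.
t_n = (-7)·(-2)^(n-1).
t_{30} = (-7)·(-2)^29 = 3758096384.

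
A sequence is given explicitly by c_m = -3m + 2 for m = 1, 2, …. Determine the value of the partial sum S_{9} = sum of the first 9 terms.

Over m = 1..9: Σm = 45.
Total = (-3)·45 + (2)·9 = -117.

-117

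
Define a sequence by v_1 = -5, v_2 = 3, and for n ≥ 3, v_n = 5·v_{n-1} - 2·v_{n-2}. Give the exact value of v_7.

11345

Compute successive terms:
v_3 = 25  v_4 = 119  v_5 = 545  v_6 = 2487  v_7 = 11345.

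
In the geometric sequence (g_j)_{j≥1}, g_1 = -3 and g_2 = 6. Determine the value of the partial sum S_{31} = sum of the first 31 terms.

-2147483649

Common ratio r = -2.
g_j = (-3)·(-2)^(j-1).
S = (-3)·((-2)^31 - 1)/(-2 - 1) = (-3)·(-2147483648 - 1)/(-3) = -2147483649.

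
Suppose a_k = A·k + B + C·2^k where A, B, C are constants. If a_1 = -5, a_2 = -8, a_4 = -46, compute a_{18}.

-1048488

Plug in k = 1, 2, 4: A + B + 2C = -5; 2A + B + 4C = -8; 4A + B + 16C = -46.
Subtracting the first from the second: A + 2C = -3.
Subtracting the second from the third: 2A + 12C = -38.
Solving: C = -4, A = 5, then B = -2.
So a_k = 5·k + (-2) + (-4)·2^k; at k=18 this is -1048488.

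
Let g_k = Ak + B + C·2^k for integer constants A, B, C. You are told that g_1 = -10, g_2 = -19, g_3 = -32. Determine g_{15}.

-65612

Plug in k = 1, 2, 3: A + B + 2C = -10; 2A + B + 4C = -19; 3A + B + 8C = -32.
Subtracting the first from the second: A + 2C = -9.
Subtracting the second from the third: A + 4C = -13.
Solving: C = -2, A = -5, then B = -1.
Therefore g_{15} = -75 + (-1) + (-2)·32768 = -65612.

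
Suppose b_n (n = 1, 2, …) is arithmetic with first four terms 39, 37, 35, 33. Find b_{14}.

13

Common difference d = -2.
b_n = 39 + (n - 1)·(-2).
b_{14} = 39 + 13·(-2) = 13.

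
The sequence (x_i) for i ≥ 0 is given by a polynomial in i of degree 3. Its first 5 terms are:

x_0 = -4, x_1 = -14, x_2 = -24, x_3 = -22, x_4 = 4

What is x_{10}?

1336

1st diffs: -10, -10, 2, 26.
2nd diffs: 0, 12, 24.
3rd diffs: 12, 12 (constant).
Newton forward-difference form: x_i = -4 + (-10)·C(i,1) + 12·C(i,3).
At i = 10: i = 10, so x_{10} = -4 - 100 + 1440 = 1336.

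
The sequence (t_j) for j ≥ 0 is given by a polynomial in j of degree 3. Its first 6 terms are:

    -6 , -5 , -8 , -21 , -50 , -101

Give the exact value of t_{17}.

-4613

1st diffs: 1, -3, -13, -29, -51.
2nd diffs: -4, -10, -16, -22.
3rd diffs: -6, -6, -6 (constant).
Newton forward-difference form: t_j = -6 + 1·C(j,1) + (-4)·C(j,2) + (-6)·C(j,3).
At j = 17: j = 17, so t_{17} = -6 + 17 - 544 - 4080 = -4613.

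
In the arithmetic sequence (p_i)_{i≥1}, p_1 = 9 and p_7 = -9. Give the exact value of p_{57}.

-159

Common difference d = (-9 - 9) / (7 - 1) = -3.
p_i = 9 + (i - 1)·(-3).
p_{57} = 9 + 56·(-3) = -159.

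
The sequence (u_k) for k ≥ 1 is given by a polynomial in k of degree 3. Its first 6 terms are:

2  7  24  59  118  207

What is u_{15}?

3348

1st diffs: 5, 17, 35, 59, 89.
2nd diffs: 12, 18, 24, 30.
3rd diffs: 6, 6, 6 (constant).
Newton forward-difference form: u_k = 2 + 5·C(k-1,1) + 12·C(k-1,2) + 6·C(k-1,3).
At k = 15: k-1 = 14, so u_{15} = 2 + 70 + 1092 + 2184 = 3348.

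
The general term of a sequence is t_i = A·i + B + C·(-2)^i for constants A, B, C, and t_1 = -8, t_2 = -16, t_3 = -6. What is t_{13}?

8158

At i = 1, 2, 3: A + B - 2C = -8; 2A + B + 4C = -16; 3A + B - 8C = -6.
Subtracting the first from the second: A + 6C = -8.
Subtracting the second from the third: A - 12C = 10.
Solving: C = -1, A = -2, then B = -8.
Therefore t_{13} = -26 + (-8) + (-1)·(-8192) = 8158.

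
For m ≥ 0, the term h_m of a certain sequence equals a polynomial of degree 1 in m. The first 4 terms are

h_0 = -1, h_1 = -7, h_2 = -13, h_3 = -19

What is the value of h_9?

1st diffs: -6, -6, -6 (constant).
So h_m = -6m - 1.
Evaluating at m = 9 gives h_9 = -55.

-55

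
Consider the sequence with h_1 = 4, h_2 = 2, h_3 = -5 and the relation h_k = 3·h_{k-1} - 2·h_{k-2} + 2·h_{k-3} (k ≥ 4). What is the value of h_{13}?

-30927

Iterate the recurrence:
h_4 = -11, h_5 = -19, h_6 = -45, h_7 = -119, h_8 = -305, h_9 = -767, h_{10} = -1929, h_{11} = -4863, h_{12} = -12265, h_{13} = -30927.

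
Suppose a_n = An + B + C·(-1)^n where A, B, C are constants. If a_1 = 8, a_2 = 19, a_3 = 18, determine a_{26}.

139

Write the equations: A + B - C = 8; 2A + B + C = 19; 3A + B - C = 18.
Subtracting the first from the second: A + 2C = 11.
Subtracting the second from the third: A - 2C = -1.
Solving: C = 3, A = 5, then B = 6.
Therefore a_{26} = 130 + 6 + 3·1 = 139.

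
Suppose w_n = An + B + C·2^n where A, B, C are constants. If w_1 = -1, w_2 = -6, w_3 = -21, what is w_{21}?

Plug in n = 1, 2, 3: A + B + 2C = -1; 2A + B + 4C = -6; 3A + B + 8C = -21.
Subtracting the first from the second: A + 2C = -5.
Subtracting the second from the third: A + 4C = -15.
Solving: C = -5, A = 5, then B = 4.
Therefore w_{21} = 105 + 4 + (-5)·2097152 = -10485651.

-10485651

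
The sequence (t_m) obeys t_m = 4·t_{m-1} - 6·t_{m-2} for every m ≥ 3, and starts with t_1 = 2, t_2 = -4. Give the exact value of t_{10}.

16832

Applying the relation repeatedly:
t_3 = -28;  t_4 = -88;  t_5 = -184;  t_6 = -208;  t_7 = 272;  t_8 = 2336;  t_9 = 7712;  t_{10} = 16832.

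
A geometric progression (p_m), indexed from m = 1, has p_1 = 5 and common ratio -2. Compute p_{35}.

p_m = 5·(-2)^(m-1).
p_{35} = 5·(-2)^34 = 85899345920.

85899345920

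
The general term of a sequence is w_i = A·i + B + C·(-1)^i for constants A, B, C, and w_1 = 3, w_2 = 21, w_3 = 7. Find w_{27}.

Plug in i = 1, 2, 3: A + B - C = 3; 2A + B + C = 21; 3A + B - C = 7.
Subtracting the first from the second: A + 2C = 18.
Subtracting the second from the third: A - 2C = -14.
Solving: C = 8, A = 2, then B = 9.
Hence w_{27} = 2·27 + 9 + 8·(-1) = 55.

55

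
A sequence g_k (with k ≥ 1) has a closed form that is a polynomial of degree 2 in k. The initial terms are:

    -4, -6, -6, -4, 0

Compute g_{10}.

1st diffs: -2, 0, 2, 4.
2nd diffs: 2, 2, 2 (constant).
Newton forward-difference form: g_k = -4 + (-2)·C(k-1,1) + 2·C(k-1,2).
At k = 10: k-1 = 9, so g_{10} = -4 - 18 + 72 = 50.

50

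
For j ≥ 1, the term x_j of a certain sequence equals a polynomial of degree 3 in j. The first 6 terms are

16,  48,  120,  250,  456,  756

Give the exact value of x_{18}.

18240

1st diffs: 32, 72, 130, 206, 300.
2nd diffs: 40, 58, 76, 94.
3rd diffs: 18, 18, 18 (constant).
So x_j = 3j^3 + 2j^2 + 5j + 6.
Evaluating at j = 18 gives x_{18} = 18240.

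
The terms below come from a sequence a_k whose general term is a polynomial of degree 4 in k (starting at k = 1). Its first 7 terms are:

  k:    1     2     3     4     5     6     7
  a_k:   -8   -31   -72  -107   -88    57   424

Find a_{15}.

1st diffs: -23, -41, -35, 19, 145, 367.
2nd diffs: -18, 6, 54, 126, 222.
3rd diffs: 24, 48, 72, 96.
4th diffs: 24, 24, 24 (constant).
Newton forward-difference form: a_k = -8 + (-23)·C(k-1,1) + (-18)·C(k-1,2) + 24·C(k-1,3) + 24·C(k-1,4).
At k = 15: k-1 = 14, so a_{15} = -8 - 322 - 1638 + 8736 + 24024 = 30792.

30792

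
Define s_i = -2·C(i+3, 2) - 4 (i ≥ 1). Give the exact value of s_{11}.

C(14, 2) = 91, so s_{11} = -186.

-186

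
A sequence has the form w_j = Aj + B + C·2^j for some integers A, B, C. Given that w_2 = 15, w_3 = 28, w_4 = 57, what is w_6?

The three given values yield: 2A + B + 4C = 15; 3A + B + 8C = 28; 4A + B + 16C = 57.
Subtracting the first from the second: A + 4C = 13.
Subtracting the second from the third: A + 8C = 29.
Solving: C = 4, A = -3, then B = 5.
So w_j = -3·j + 5 + 4·2^j; at j=6 this is 243.

243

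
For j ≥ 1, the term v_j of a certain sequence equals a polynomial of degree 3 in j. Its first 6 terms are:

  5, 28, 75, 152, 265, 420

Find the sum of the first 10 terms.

1st diffs: 23, 47, 77, 113, 155.
2nd diffs: 24, 30, 36, 42.
3rd diffs: 6, 6, 6 (constant).
Newton forward-difference form: v_j = 5 + 23·C(j-1,1) + 24·C(j-1,2) + 6·C(j-1,3).
Continuing: 623, 880, 1197, 1580.
Summing j = 1..10 (10 terms) gives 5225.

5225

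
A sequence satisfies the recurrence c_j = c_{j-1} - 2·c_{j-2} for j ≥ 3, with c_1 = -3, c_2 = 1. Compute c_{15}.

-97

c_3 = 7  c_4 = 5  c_5 = -9  …  c_{12} = -43  c_{13} = 183  c_{14} = 269  c_{15} = -97.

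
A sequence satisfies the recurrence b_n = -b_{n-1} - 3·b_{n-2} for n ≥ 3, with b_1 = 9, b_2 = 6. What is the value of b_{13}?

-7791

Step forward from the initial values:
b_3 = -33, b_4 = 15, b_5 = 84, …, b_{10} = -1389, b_{11} = 1812, b_{12} = 2355, b_{13} = -7791.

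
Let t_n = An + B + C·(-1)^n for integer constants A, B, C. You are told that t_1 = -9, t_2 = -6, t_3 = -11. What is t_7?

At n = 1, 2, 3: A + B - C = -9; 2A + B + C = -6; 3A + B - C = -11.
Subtracting the first from the second: A + 2C = 3.
Subtracting the second from the third: A - 2C = -5.
Solving: C = 2, A = -1, then B = -6.
So t_n = -1·n + (-6) + 2·(-1)^n; at n=7 this is -15.

-15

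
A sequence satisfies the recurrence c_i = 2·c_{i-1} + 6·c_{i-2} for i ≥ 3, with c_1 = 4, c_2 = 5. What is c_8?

c_3 = 34  c_4 = 98  c_5 = 400  c_6 = 1388  c_7 = 5176  c_8 = 18680.

18680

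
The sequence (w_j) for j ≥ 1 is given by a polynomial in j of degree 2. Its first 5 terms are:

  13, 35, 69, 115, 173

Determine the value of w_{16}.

1st diffs: 22, 34, 46, 58.
2nd diffs: 12, 12, 12 (constant).
So w_j = 6j^2 + 4j + 3.
Evaluating at j = 16 gives w_{16} = 1603.

1603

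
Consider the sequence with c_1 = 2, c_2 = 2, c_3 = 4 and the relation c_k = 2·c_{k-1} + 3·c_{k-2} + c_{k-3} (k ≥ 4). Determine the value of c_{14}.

1161722

Compute successive terms:
c_4 = 16  c_5 = 46  c_6 = 144  …  c_{11} = 39776  c_{12} = 122494  c_{13} = 377232  c_{14} = 1161722.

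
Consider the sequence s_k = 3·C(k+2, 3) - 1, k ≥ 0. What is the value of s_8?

359

C(10, 3) = 120, so s_8 = 359.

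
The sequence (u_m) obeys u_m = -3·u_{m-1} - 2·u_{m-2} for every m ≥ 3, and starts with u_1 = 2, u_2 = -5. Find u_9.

Applying the relation repeatedly:
u_3 = 11;  u_4 = -23;  u_5 = 47;  u_6 = -95;  u_7 = 191;  u_8 = -383;  u_9 = 767.
(Characteristic roots are -1 and -2.)

767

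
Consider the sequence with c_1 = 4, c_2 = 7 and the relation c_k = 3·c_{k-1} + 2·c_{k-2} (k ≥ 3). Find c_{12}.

c_3 = 29  c_4 = 101  c_5 = 361  c_6 = 1285  c_7 = 4577  c_8 = 16301  c_9 = 58057  c_{10} = 206773  c_{11} = 736433  c_{12} = 2622845.

2622845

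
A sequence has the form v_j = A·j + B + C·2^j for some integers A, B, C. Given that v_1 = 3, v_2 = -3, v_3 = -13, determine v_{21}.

-4194337

At j = 1, 2, 3: A + B + 2C = 3; 2A + B + 4C = -3; 3A + B + 8C = -13.
Subtracting the first from the second: A + 2C = -6.
Subtracting the second from the third: A + 4C = -10.
Solving: C = -2, A = -2, then B = 9.
So v_j = -2·j + 9 + (-2)·2^j; at j=21 this is -4194337.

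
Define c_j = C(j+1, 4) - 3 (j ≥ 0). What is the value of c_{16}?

2377

C(17, 4) = 2380, so c_{16} = 2377.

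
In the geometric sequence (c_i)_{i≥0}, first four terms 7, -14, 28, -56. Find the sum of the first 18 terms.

Common ratio r = -2.
c_i = 7·(-2)^(i-0).
S = 7·((-2)^18 - 1)/(-2 - 1) = 7·(262144 - 1)/(-3) = -611667.

-611667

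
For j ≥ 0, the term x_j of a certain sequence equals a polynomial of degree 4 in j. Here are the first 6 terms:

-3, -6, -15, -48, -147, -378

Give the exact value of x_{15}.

-41628

1st diffs: -3, -9, -33, -99, -231.
2nd diffs: -6, -24, -66, -132.
3rd diffs: -18, -42, -66.
4th diffs: -24, -24 (constant).
Newton forward-difference form: x_j = -3 + (-3)·C(j,1) + (-6)·C(j,2) + (-18)·C(j,3) + (-24)·C(j,4).
At j = 15: j = 15, so x_{15} = -3 - 45 - 630 - 8190 - 32760 = -41628.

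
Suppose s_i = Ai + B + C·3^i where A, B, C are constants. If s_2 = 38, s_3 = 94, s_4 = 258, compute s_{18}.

Write the equations: 2A + B + 9C = 38; 3A + B + 27C = 94; 4A + B + 81C = 258.
Subtracting the first from the second: A + 18C = 56.
Subtracting the second from the third: A + 54C = 164.
Solving: C = 3, A = 2, then B = 7.
Hence s_{18} = 2·18 + 7 + 3·387420489 = 1162261510.

1162261510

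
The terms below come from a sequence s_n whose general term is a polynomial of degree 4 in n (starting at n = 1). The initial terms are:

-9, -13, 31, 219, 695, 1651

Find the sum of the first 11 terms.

61457

1st diffs: -4, 44, 188, 476, 956.
2nd diffs: 48, 144, 288, 480.
3rd diffs: 96, 144, 192.
4th diffs: 48, 48 (constant).
So s_n = 2n^4 - 4n^3 - 2n^2 - 5.
Continuing: …, 3327, 6011, 10039, 15795, …, s_{11} = 23711.
Summing n = 1..11 (11 terms) gives 61457.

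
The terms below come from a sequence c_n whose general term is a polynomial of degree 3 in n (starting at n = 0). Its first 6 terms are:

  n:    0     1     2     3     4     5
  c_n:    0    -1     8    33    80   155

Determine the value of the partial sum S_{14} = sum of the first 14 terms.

1st diffs: -1, 9, 25, 47, 75.
2nd diffs: 10, 16, 22, 28.
3rd diffs: 6, 6, 6 (constant).
So c_n = n^3 + 2n^2 - 4n.
Continuing: …, 264, 413, 608, 855, …, c_{13} = 2483.
Summing n = 0..13 (14 terms) gives 9555.

9555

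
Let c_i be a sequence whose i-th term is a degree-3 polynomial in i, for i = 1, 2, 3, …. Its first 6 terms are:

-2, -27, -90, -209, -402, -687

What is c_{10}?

1st diffs: -25, -63, -119, -193, -285.
2nd diffs: -38, -56, -74, -92.
3rd diffs: -18, -18, -18 (constant).
So c_i = -3i^3 - i^2 - i + 3.
Evaluating at i = 10 gives c_{10} = -3107.

-3107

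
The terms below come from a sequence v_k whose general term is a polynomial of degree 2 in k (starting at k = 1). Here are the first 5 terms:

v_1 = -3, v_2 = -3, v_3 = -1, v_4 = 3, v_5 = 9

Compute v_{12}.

1st diffs: 0, 2, 4, 6.
2nd diffs: 2, 2, 2 (constant).
Newton forward-difference form: v_k = -3 + 2·C(k-1,2).
At k = 12: k-1 = 11, so v_{12} = -3 + 110 = 107.

107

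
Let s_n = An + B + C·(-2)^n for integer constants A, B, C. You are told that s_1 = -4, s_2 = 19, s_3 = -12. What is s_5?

Write the equations: A + B - 2C = -4; 2A + B + 4C = 19; 3A + B - 8C = -12.
Subtracting the first from the second: A + 6C = 23.
Subtracting the second from the third: A - 12C = -31.
Solving: C = 3, A = 5, then B = -3.
Therefore s_5 = 25 + (-3) + 3·(-32) = -74.

-74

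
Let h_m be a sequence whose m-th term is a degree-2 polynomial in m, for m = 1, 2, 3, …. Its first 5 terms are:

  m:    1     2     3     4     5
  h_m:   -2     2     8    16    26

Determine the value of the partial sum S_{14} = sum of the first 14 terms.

1st diffs: 4, 6, 8, 10.
2nd diffs: 2, 2, 2 (constant).
Newton forward-difference form: h_m = -2 + 4·C(m-1,1) + 2·C(m-1,2).
Continuing: …, 38, 52, 68, 86, …, h_{14} = 206.
Summing m = 1..14 (14 terms) gives 1064.

1064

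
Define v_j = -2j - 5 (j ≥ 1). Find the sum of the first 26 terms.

Over j = 1..26: Σj = 351.
Total = (-2)·351 + (-5)·26 = -832.

-832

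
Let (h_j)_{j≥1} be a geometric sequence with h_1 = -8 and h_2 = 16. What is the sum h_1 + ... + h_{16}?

174760

Common ratio r = -2.
h_j = (-8)·(-2)^(j-1).
S = (-8)·((-2)^16 - 1)/(-2 - 1) = (-8)·(65536 - 1)/(-3) = 174760.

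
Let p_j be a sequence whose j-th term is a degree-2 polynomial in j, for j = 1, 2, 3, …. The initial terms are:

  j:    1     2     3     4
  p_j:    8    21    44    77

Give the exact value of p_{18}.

1589

1st diffs: 13, 23, 33.
2nd diffs: 10, 10 (constant).
Newton forward-difference form: p_j = 8 + 13·C(j-1,1) + 10·C(j-1,2).
At j = 18: j-1 = 17, so p_{18} = 8 + 221 + 1360 = 1589.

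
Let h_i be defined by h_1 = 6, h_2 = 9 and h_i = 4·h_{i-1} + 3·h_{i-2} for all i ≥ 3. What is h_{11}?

11394918

h_3 = 54, h_4 = 243, h_5 = 1134, h_6 = 5265, h_7 = 24462, h_8 = 113643, h_9 = 527958, h_{10} = 2452761, h_{11} = 11394918.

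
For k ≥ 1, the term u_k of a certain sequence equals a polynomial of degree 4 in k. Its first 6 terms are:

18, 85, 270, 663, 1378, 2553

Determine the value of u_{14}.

52993

1st diffs: 67, 185, 393, 715, 1175.
2nd diffs: 118, 208, 322, 460.
3rd diffs: 90, 114, 138.
4th diffs: 24, 24 (constant).
Newton forward-difference form: u_k = 18 + 67·C(k-1,1) + 118·C(k-1,2) + 90·C(k-1,3) + 24·C(k-1,4).
At k = 14: k-1 = 13, so u_{14} = 18 + 871 + 9204 + 25740 + 17160 = 52993.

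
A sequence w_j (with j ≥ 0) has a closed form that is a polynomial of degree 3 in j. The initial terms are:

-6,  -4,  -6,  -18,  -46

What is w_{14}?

1st diffs: 2, -2, -12, -28.
2nd diffs: -4, -10, -16.
3rd diffs: -6, -6 (constant).
Newton forward-difference form: w_j = -6 + 2·C(j,1) + (-4)·C(j,2) + (-6)·C(j,3).
At j = 14: j = 14, so w_{14} = -6 + 28 - 364 - 2184 = -2526.

-2526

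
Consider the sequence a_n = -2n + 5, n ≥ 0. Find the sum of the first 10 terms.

-40

Over n = 0..9: Σn = 45.
Total = (-2)·45 + (5)·10 = -40.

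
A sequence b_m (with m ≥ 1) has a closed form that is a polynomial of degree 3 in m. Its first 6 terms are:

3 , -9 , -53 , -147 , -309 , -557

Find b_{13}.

1st diffs: -12, -44, -94, -162, -248.
2nd diffs: -32, -50, -68, -86.
3rd diffs: -18, -18, -18 (constant).
So b_m = -3m^3 + 2m^2 + 3m + 1.
Evaluating at m = 13 gives b_{13} = -6213.

-6213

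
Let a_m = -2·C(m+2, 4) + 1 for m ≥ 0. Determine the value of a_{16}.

-6119

C(18, 4) = 3060, so a_{16} = -6119.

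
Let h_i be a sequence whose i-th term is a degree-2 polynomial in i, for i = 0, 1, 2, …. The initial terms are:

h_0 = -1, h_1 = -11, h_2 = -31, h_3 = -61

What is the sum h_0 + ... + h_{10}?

1st diffs: -10, -20, -30.
2nd diffs: -10, -10 (constant).
Newton forward-difference form: h_i = -1 + (-10)·C(i,1) + (-10)·C(i,2).
Continuing: …, -101, -151, -211, -281, …, h_{10} = -551.
Summing i = 0..10 (11 terms) gives -2211.

-2211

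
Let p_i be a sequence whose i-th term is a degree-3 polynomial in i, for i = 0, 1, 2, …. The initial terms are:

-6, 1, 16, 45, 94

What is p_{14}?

1st diffs: 7, 15, 29, 49.
2nd diffs: 8, 14, 20.
3rd diffs: 6, 6 (constant).
Newton forward-difference form: p_i = -6 + 7·C(i,1) + 8·C(i,2) + 6·C(i,3).
At i = 14: i = 14, so p_{14} = -6 + 98 + 728 + 2184 = 3004.

3004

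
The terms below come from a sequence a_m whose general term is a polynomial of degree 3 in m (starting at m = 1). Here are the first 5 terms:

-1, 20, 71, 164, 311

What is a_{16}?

8924

1st diffs: 21, 51, 93, 147.
2nd diffs: 30, 42, 54.
3rd diffs: 12, 12 (constant).
Newton forward-difference form: a_m = -1 + 21·C(m-1,1) + 30·C(m-1,2) + 12·C(m-1,3).
At m = 16: m-1 = 15, so a_{16} = -1 + 315 + 3150 + 5460 = 8924.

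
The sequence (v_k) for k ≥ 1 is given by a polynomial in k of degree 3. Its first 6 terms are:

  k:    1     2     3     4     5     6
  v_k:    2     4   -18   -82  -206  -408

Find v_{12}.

-4266

1st diffs: 2, -22, -64, -124, -202.
2nd diffs: -24, -42, -60, -78.
3rd diffs: -18, -18, -18 (constant).
Newton forward-difference form: v_k = 2 + 2·C(k-1,1) + (-24)·C(k-1,2) + (-18)·C(k-1,3).
At k = 12: k-1 = 11, so v_{12} = 2 + 22 - 1320 - 2970 = -4266.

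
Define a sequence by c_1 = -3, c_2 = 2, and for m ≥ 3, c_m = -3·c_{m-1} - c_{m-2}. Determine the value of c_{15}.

Applying the relation repeatedly:
c_3 = -3  c_4 = 7  c_5 = -18  …  c_{12} = 15127  c_{13} = -39603  c_{14} = 103682  c_{15} = -271443.

-271443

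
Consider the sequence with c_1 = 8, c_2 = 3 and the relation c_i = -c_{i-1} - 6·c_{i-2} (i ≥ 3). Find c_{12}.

152889

Applying the relation repeatedly:
c_3 = -51  c_4 = 33  c_5 = 273  c_6 = -471  c_7 = -1167  c_8 = 3993  c_9 = 3009  c_{10} = -26967  c_{11} = 8913  c_{12} = 152889.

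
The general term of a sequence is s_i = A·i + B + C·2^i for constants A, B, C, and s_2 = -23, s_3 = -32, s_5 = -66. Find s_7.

-172

Plug in i = 2, 3, 5: 2A + B + 4C = -23; 3A + B + 8C = -32; 5A + B + 32C = -66.
Subtracting the first from the second: A + 4C = -9.
Subtracting the second from the third: 2A + 24C = -34.
Solving: C = -1, A = -5, then B = -9.
So s_i = -5·i + (-9) + (-1)·2^i; at i=7 this is -172.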